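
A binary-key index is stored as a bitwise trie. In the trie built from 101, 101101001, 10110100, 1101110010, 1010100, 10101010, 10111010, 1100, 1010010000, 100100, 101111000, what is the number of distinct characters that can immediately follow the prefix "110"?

Follow the path "110" to its node, then look at its outgoing edges.
Distinct next characters after "110": 0, 1.
That node has 2 child edges.

2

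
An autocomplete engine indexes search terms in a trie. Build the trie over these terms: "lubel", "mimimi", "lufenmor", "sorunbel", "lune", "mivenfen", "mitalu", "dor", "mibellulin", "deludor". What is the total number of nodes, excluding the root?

Count nodes per top-level branch (shared prefixes stored once):
  'd'-branch (deludor, dor): 9 nodes
  'l'-branch (lubel, lufenmor, lune): 13 nodes
  'm'-branch (mibellulin, mimimi, mitalu, mivenfen): 24 nodes
  's'-branch (sorunbel): 8 nodes
Sum: 54

54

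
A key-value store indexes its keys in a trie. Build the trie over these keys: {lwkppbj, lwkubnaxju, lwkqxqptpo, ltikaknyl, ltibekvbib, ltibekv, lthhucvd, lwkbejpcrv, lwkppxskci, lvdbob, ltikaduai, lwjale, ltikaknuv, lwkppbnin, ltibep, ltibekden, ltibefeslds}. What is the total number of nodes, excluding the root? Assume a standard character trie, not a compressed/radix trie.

Trace insertions, counting only characters that open a new branch:
  "lwkppbj" → 7 new (l, w, k, p, p, b, j)
  "lwkubnaxju" → prefix "lwk" already present; 7 new (u, b, n, a, x, j, u)
  "lwkqxqptpo" → prefix "lwk" already present; 7 new (q, x, q, p, t, p, o)
  "ltikaknyl" → prefix "l" already present; 8 new (t, i, k, a, k, n, y, l)
  "ltibekvbib" → prefix "lti" already present; 7 new (b, e, k, v, b, i, b)
  "ltibekv" → prefix "ltibekv" already present; 0 new (none)
  "lthhucvd" → prefix "lt" already present; 6 new (h, h, u, c, v, d)
  "lwkbejpcrv" → prefix "lwk" already present; 7 new (b, e, j, p, c, r, v)
  "lwkppxskci" → prefix "lwkpp" already present; 5 new (x, s, k, c, i)
  "lvdbob" → prefix "l" already present; 5 new (v, d, b, o, b)
  "ltikaduai" → prefix "ltika" already present; 4 new (d, u, a, i)
  "lwjale" → prefix "lw" already present; 4 new (j, a, l, e)
  "ltikaknuv" → prefix "ltikakn" already present; 2 new (u, v)
  "lwkppbnin" → prefix "lwkppb" already present; 3 new (n, i, n)
  "ltibep" → prefix "ltibe" already present; 1 new (p)
  "ltibekden" → prefix "ltibek" already present; 3 new (d, e, n)
  "ltibefeslds" → prefix "ltibe" already present; 6 new (f, e, s, l, d, s)
Total nodes = 7 + 7 + 7 + 8 + 7 + 0 + 6 + 7 + 5 + 5 + 4 + 4 + 2 + 3 + 1 + 3 + 6 = 82

82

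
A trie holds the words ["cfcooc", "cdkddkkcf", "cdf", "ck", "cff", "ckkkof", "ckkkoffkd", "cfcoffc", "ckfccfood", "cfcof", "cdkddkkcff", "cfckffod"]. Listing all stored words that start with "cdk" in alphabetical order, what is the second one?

Words with prefix "cdk", in lexicographic order: "cdkddkkcf", "cdkddkkcff"
The 2nd is cdkddkkcff.

cdkddkkcff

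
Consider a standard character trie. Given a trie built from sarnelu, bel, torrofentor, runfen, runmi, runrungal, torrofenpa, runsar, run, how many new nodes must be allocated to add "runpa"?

2

"run" is already a path in the trie; the remaining "pa" must be added.
So 5 − 3 = 2 new nodes.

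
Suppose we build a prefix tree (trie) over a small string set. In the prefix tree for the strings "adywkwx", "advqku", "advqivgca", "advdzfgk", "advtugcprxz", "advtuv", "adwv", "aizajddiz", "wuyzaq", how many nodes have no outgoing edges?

A leaf is a node with no children — equivalently, the end of a word that is not a proper prefix of any other stored word.
Those words: "advdzfgk", "advqivgca", "advqku", "advtugcprxz", "advtuv", "adwv", "adywkwx", "aizajddiz", "wuyzaq"
Leaf count: 9

9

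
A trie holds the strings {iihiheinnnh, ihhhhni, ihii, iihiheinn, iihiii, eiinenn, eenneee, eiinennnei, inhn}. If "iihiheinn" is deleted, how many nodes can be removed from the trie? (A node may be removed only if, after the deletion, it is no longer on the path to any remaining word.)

Walk "iihiheinn" from the leaf back toward the root, removing each node that no remaining word uses.
Every node on "iihiheinn" is still needed (e.g. by "iihiheinnnh"), so nothing is freed.
Nodes removed: 0

0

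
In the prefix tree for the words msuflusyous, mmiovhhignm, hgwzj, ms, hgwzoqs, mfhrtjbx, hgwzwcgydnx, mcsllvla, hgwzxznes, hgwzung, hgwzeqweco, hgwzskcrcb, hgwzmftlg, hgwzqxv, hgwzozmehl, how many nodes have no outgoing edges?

14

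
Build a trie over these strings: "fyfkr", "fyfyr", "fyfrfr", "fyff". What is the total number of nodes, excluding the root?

11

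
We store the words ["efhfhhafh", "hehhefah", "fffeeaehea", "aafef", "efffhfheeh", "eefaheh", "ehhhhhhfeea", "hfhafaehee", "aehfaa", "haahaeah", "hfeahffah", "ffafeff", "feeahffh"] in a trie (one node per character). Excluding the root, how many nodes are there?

96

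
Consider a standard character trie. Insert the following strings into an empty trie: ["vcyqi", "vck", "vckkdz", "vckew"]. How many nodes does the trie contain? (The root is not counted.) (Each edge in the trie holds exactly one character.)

11

For each word, the new-node count is its length minus the longest prefix already in the trie:
  "vcyqi" → 5 new (v, c, y, q, i)
  "vck" → prefix "vc" already present; 1 new (k)
  "vckkdz" → prefix "vck" already present; 3 new (k, d, z)
  "vckew" → prefix "vck" already present; 2 new (e, w)
Total nodes = 5 + 1 + 3 + 2 = 11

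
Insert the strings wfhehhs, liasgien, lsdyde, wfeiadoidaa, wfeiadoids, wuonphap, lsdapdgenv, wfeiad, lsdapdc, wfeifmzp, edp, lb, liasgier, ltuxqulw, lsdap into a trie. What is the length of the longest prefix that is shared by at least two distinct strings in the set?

The deepest shared node is where two words last agree before diverging.
"wfeiadoidaa" and "wfeiadoids" agree on "wfeiadoid" (9 characters) before diverging; nothing deeper is shared.
Longest shared-prefix length: 9

9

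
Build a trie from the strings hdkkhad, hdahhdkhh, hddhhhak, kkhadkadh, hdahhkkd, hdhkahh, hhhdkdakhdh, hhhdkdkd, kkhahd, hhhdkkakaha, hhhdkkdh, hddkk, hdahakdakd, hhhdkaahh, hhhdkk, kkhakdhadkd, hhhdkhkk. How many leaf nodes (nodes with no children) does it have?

Leaves are exactly the stored words that no other stored word extends.
Those words: "hdahakdakd", "hdahhdkhh", "hdahhkkd", "hddhhhak", "hddkk", "hdhkahh", "hdkkhad", "hhhdkaahh", "hhhdkdakhdh", "hhhdkdkd", "hhhdkhkk", "hhhdkkakaha", "hhhdkkdh", "kkhadkadh", "kkhahd", "kkhakdhadkd"
Leaf count: 16

16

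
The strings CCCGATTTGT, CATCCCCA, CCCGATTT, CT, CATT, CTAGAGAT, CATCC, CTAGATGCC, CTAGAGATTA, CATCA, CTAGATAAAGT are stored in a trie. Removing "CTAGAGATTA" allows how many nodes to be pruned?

2

After clearing the end-marker at "CTAGAGATTA", prune upward until reaching a node still needed by another word.
The suffix "TA" (2 nodes) is used only by "CTAGAGATTA"; "CTAGAGAT" is itself a stored word, so pruning stops there.
Nodes removed: 2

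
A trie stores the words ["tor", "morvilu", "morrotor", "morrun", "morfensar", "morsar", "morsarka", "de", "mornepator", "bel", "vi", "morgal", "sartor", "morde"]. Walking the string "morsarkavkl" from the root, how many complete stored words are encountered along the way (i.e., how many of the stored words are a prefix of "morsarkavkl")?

Check each prefix of "morsarkavkl" against the stored set — each match is an end-marker on the path.
Prefixes of the query that are stored words: "morsar", "morsarka"
Count: 2

2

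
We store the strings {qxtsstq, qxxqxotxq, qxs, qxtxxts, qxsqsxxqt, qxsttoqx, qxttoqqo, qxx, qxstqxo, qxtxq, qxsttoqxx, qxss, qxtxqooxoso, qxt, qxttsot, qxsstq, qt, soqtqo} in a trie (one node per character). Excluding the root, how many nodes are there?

59

For each word, the new-node count is its length minus the longest prefix already in the trie:
  "qxtsstq" → 7 new (q, x, t, s, s, t, q)
  "qxxqxotxq" → prefix "qx" already present; 7 new (x, q, x, o, t, x, q)
  "qxs" → prefix "qx" already present; 1 new (s)
  "qxtxxts" → prefix "qxt" already present; 4 new (x, x, t, s)
  "qxsqsxxqt" → prefix "qxs" already present; 6 new (q, s, x, x, q, t)
  "qxsttoqx" → prefix "qxs" already present; 5 new (t, t, o, q, x)
  "qxttoqqo" → prefix "qxt" already present; 5 new (t, o, q, q, o)
  "qxx" → prefix "qxx" already present; 0 new (none)
  "qxstqxo" → prefix "qxst" already present; 3 new (q, x, o)
  "qxtxq" → prefix "qxtx" already present; 1 new (q)
  "qxsttoqxx" → prefix "qxsttoqx" already present; 1 new (x)
  "qxss" → prefix "qxs" already present; 1 new (s)
  "qxtxqooxoso" → prefix "qxtxq" already present; 6 new (o, o, x, o, s, o)
  "qxt" → prefix "qxt" already present; 0 new (none)
  "qxttsot" → prefix "qxtt" already present; 3 new (s, o, t)
  "qxsstq" → prefix "qxss" already present; 2 new (t, q)
  "qt" → prefix "q" already present; 1 new (t)
  "soqtqo" → 6 new (s, o, q, t, q, o)
Total nodes = 7 + 7 + 1 + 4 + 6 + 5 + 5 + 0 + 3 + 1 + 1 + 1 + 6 + 0 + 3 + 2 + 1 + 6 = 59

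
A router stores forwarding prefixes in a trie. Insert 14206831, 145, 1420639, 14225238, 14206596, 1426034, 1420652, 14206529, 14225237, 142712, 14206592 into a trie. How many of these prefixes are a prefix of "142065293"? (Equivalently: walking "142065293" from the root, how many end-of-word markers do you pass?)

Check each prefix of "142065293" against the stored set — each match is an end-marker on the path.
Prefixes of the query that are stored words: "1420652", "14206529"
Count: 2

2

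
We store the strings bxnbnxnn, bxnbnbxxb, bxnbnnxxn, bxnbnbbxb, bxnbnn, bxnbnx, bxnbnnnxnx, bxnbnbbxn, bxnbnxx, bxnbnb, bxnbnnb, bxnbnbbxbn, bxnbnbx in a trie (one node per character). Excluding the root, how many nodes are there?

27

Trie structure (* marks end of a word):
(root)
└─ b
   └─ x
      └─ n
         └─ b
            └─ n
               ├─ b *
               │  ├─ b
               │  │  └─ x
               │  │     ├─ b *
               │  │     │  └─ n *
               │  │     └─ n *
               │  └─ x *
               │     └─ x
               │        └─ b *
               ├─ n *
               │  ├─ b *
               │  ├─ n
               │  │  └─ x
               │  │     └─ n
               │  │        └─ x *
               │  └─ x
               │     └─ x
               │        └─ n *
               └─ x *
                  ├─ n
                  │  └─ n *
                  └─ x *
Counting every labelled node above: 27.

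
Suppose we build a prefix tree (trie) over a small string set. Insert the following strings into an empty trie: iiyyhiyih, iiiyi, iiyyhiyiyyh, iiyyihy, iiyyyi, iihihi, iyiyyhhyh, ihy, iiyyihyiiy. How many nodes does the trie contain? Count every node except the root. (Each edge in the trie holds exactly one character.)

Trace insertions, counting only characters that open a new branch:
  "iiyyhiyih" → 9 new (i, i, y, y, h, i, y, i, h)
  "iiiyi" → prefix "ii" already present; 3 new (i, y, i)
  "iiyyhiyiyyh" → prefix "iiyyhiyi" already present; 3 new (y, y, h)
  "iiyyihy" → prefix "iiyy" already present; 3 new (i, h, y)
  "iiyyyi" → prefix "iiyy" already present; 2 new (y, i)
  "iihihi" → prefix "ii" already present; 4 new (h, i, h, i)
  "iyiyyhhyh" → prefix "i" already present; 8 new (y, i, y, y, h, h, y, h)
  "ihy" → prefix "i" already present; 2 new (h, y)
  "iiyyihyiiy" → prefix "iiyyihy" already present; 3 new (i, i, y)
Total nodes = 9 + 3 + 3 + 3 + 2 + 4 + 8 + 2 + 3 = 37

37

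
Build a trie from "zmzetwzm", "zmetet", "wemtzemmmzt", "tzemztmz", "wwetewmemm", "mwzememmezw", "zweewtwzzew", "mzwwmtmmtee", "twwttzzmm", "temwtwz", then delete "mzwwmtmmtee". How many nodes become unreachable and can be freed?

A node on "mzwwmtmmtee"'s path can go only if nothing else ends at it or branches off below it.
The suffix "zwwmtmmtee" (10 nodes) is used only by "mzwwmtmmtee"; the node for "m" still has the child "w", so pruning stops there.
Nodes removed: 10

10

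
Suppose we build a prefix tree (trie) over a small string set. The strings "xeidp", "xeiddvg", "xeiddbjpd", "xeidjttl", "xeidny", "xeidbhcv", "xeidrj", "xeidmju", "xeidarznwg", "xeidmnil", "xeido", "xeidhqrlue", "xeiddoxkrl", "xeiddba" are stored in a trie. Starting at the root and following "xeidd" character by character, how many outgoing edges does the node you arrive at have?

The children of the "xeidd" node are the distinct next characters among strings starting with "xeidd".
Distinct next characters after "xeidd": b, o, v.
That node has 3 child edges.

3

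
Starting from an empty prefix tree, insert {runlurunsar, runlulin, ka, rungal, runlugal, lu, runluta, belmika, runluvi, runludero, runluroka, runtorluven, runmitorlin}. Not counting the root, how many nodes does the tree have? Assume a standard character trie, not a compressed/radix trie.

Trace insertions, counting only characters that open a new branch:
  "runlurunsar" → 11 new (r, u, n, l, u, r, u, n, s, a, r)
  "runlulin" → prefix "runlu" already present; 3 new (l, i, n)
  "ka" → 2 new (k, a)
  "rungal" → prefix "run" already present; 3 new (g, a, l)
  "runlugal" → prefix "runlu" already present; 3 new (g, a, l)
  "lu" → 2 new (l, u)
  "runluta" → prefix "runlu" already present; 2 new (t, a)
  "belmika" → 7 new (b, e, l, m, i, k, a)
  "runluvi" → prefix "runlu" already present; 2 new (v, i)
  "runludero" → prefix "runlu" already present; 4 new (d, e, r, o)
  "runluroka" → prefix "runlur" already present; 3 new (o, k, a)
  "runtorluven" → prefix "run" already present; 8 new (t, o, r, l, u, v, e, n)
  "runmitorlin" → prefix "run" already present; 8 new (m, i, t, o, r, l, i, n)
Total nodes = 11 + 3 + 2 + 3 + 3 + 2 + 2 + 7 + 2 + 4 + 3 + 8 + 8 = 58

58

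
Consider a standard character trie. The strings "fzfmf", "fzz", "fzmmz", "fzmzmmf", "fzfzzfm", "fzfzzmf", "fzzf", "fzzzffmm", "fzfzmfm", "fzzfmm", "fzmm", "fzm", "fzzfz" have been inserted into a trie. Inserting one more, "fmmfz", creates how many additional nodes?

The longest prefix of "fmmfz" already in the trie is "f" (length 1).
Each of the 4 remaining characters creates one node.

4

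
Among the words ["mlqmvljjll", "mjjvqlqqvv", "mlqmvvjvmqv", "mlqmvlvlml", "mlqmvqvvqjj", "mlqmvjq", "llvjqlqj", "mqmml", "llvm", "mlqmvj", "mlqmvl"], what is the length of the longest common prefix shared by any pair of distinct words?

The deepest shared node is where two words last agree before diverging.
e.g. "mlqmvj" and "mlqmvjq" share the prefix "mlqmvj" of length 6; no pair shares a longer one.
Longest shared-prefix length: 6

6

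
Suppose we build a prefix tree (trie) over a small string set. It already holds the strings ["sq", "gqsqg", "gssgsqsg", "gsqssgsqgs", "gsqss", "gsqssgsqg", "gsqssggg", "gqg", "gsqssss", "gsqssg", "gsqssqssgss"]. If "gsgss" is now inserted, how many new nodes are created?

"gs" is already a path in the trie; the remaining "gss" must be added.
So 5 − 2 = 3 new nodes.

3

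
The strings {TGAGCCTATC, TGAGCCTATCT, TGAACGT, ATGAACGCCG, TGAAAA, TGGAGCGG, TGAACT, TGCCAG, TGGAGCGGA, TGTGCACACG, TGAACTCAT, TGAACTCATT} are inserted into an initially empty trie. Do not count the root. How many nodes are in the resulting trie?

Trace insertions, counting only characters that open a new branch:
  "TGAGCCTATC" → 10 new (T, G, A, G, C, C, T, A, T, C)
  "TGAGCCTATCT" → prefix "TGAGCCTATC" already present; 1 new (T)
  "TGAACGT" → prefix "TGA" already present; 4 new (A, C, G, T)
  "ATGAACGCCG" → 10 new (A, T, G, A, A, C, G, C, C, G)
  "TGAAAA" → prefix "TGAA" already present; 2 new (A, A)
  "TGGAGCGG" → prefix "TG" already present; 6 new (G, A, G, C, G, G)
  "TGAACT" → prefix "TGAAC" already present; 1 new (T)
  "TGCCAG" → prefix "TG" already present; 4 new (C, C, A, G)
  "TGGAGCGGA" → prefix "TGGAGCGG" already present; 1 new (A)
  "TGTGCACACG" → prefix "TG" already present; 8 new (T, G, C, A, C, A, C, G)
  "TGAACTCAT" → prefix "TGAACT" already present; 3 new (C, A, T)
  "TGAACTCATT" → prefix "TGAACTCAT" already present; 1 new (T)
Total nodes = 10 + 1 + 4 + 10 + 2 + 6 + 1 + 4 + 1 + 8 + 3 + 1 = 51

51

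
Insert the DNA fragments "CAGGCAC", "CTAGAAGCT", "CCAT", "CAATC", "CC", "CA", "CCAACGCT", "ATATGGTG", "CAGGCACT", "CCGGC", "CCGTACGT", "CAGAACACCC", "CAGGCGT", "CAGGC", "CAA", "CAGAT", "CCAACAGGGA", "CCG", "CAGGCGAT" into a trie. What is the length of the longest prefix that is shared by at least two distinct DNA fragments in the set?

Equivalently: take the maximum, over all pairs, of their longest common prefix length.
e.g. "CAGGCAC" and "CAGGCACT" share the prefix "CAGGCAC" of length 7; no pair shares a longer one.
Longest shared-prefix length: 7

7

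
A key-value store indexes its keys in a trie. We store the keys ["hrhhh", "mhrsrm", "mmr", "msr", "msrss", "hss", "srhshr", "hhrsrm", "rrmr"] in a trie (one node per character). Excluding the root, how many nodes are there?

34

Insert word by word; a character creates a node only if that edge doesn't already exist:
  "hrhhh" → 5 new (h, r, h, h, h)
  "mhrsrm" → 6 new (m, h, r, s, r, m)
  "mmr" → prefix "m" already present; 2 new (m, r)
  "msr" → prefix "m" already present; 2 new (s, r)
  "msrss" → prefix "msr" already present; 2 new (s, s)
  "hss" → prefix "h" already present; 2 new (s, s)
  "srhshr" → 6 new (s, r, h, s, h, r)
  "hhrsrm" → prefix "h" already present; 5 new (h, r, s, r, m)
  "rrmr" → 4 new (r, r, m, r)
Total nodes = 5 + 6 + 2 + 2 + 2 + 2 + 6 + 5 + 4 = 34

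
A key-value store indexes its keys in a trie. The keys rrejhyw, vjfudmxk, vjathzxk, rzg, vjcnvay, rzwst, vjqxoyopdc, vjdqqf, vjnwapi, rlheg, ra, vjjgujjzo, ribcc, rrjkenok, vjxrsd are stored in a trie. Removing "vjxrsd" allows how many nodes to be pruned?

4

A node on "vjxrsd"'s path can go only if nothing else ends at it or branches off below it.
The suffix "xrsd" (4 nodes) is used only by "vjxrsd"; the node for "vj" still has the child "f", so pruning stops there.
Nodes removed: 4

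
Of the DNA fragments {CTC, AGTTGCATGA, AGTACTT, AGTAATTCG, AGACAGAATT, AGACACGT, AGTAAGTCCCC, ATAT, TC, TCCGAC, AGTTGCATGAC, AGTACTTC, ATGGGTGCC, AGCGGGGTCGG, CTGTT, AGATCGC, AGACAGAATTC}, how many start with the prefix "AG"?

Walk to "AG"; the words in its subtree are exactly those with that prefix.
Matches: "AGACACGT", "AGACAGAATT", "AGACAGAATTC", "AGATCGC", "AGCGGGGTCGG", "AGTAAGTCCCC", "AGTAATTCG", "AGTACTT", "AGTACTTC", "AGTTGCATGA", "AGTTGCATGAC"
Count: 11

11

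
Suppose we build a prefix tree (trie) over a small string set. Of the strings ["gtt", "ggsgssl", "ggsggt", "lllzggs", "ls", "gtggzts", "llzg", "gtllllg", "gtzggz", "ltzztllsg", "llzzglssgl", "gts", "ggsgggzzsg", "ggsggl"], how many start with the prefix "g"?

9

Traverse to the node for "g", then collect every word in that subtree.
Matches: "ggsgggzzsg", "ggsggl", "ggsggt", "ggsgssl", "gtggzts", "gtllllg", "gts", "gtt", "gtzggz"
Count: 9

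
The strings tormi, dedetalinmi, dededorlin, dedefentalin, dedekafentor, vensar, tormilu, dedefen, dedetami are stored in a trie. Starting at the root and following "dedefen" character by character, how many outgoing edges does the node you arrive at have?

Walk "dedefen" from the root, arriving at one node.
Characters that immediately follow "dedefen" among the stored strings: {t}.
That node has 1 child edge.

1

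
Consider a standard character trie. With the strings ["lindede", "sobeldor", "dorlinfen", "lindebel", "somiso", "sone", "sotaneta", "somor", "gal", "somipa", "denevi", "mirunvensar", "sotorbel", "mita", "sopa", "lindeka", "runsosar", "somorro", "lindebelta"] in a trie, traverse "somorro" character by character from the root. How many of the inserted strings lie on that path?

Traverse "somorro" character by character; count nodes along the way that are marked as word ends.
Prefixes of the query that are stored words: "somor", "somorro"
Count: 2

2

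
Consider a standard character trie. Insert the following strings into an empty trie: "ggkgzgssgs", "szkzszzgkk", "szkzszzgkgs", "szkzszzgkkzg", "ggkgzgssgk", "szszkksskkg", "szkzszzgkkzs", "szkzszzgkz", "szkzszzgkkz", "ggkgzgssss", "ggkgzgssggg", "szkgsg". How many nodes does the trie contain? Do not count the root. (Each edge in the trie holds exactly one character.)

43

Trace insertions, counting only characters that open a new branch:
  "ggkgzgssgs" → 10 new (g, g, k, g, z, g, s, s, g, s)
  "szkzszzgkk" → 10 new (s, z, k, z, s, z, z, g, k, k)
  "szkzszzgkgs" → prefix "szkzszzgk" already present; 2 new (g, s)
  "szkzszzgkkzg" → prefix "szkzszzgkk" already present; 2 new (z, g)
  "ggkgzgssgk" → prefix "ggkgzgssg" already present; 1 new (k)
  "szszkksskkg" → prefix "sz" already present; 9 new (s, z, k, k, s, s, k, k, g)
  "szkzszzgkkzs" → prefix "szkzszzgkkz" already present; 1 new (s)
  "szkzszzgkz" → prefix "szkzszzgk" already present; 1 new (z)
  "szkzszzgkkz" → prefix "szkzszzgkkz" already present; 0 new (none)
  "ggkgzgssss" → prefix "ggkgzgss" already present; 2 new (s, s)
  "ggkgzgssggg" → prefix "ggkgzgssg" already present; 2 new (g, g)
  "szkgsg" → prefix "szk" already present; 3 new (g, s, g)
Total nodes = 10 + 10 + 2 + 2 + 1 + 9 + 1 + 1 + 0 + 2 + 2 + 3 = 43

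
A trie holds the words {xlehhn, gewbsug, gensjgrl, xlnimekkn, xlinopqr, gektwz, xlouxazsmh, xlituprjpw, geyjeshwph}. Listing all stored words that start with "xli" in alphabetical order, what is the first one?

Words with prefix "xli", in lexicographic order: "xlinopqr", "xlituprjpw"
The 1st is xlinopqr.

xlinopqr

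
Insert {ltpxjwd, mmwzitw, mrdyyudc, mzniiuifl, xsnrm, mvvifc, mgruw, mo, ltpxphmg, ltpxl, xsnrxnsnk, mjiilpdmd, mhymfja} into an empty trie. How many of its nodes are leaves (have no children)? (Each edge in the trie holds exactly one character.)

13

A leaf is a node with no children — equivalently, the end of a word that is not a proper prefix of any other stored word.
Those words: "ltpxjwd", "ltpxl", "ltpxphmg", "mgruw", "mhymfja", "mjiilpdmd", "mmwzitw", "mo", "mrdyyudc", "mvvifc", "mzniiuifl", "xsnrm", "xsnrxnsnk"
Leaf count: 13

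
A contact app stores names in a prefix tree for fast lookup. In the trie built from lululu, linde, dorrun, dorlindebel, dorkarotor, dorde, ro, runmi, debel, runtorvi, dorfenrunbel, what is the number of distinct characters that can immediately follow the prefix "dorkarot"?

Follow the path "dorkarot" to its node, then look at its outgoing edges.
Characters that immediately follow "dorkarot" among the stored strings: {o}.
That node has 1 child edge.

1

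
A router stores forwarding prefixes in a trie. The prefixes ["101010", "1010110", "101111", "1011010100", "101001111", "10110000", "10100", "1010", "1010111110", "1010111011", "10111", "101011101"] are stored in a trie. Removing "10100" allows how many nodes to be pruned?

A node on "10100"'s path can go only if nothing else ends at it or branches off below it.
Every node on "10100" is still needed (e.g. by "101001111"), so nothing is freed.
Nodes removed: 0

0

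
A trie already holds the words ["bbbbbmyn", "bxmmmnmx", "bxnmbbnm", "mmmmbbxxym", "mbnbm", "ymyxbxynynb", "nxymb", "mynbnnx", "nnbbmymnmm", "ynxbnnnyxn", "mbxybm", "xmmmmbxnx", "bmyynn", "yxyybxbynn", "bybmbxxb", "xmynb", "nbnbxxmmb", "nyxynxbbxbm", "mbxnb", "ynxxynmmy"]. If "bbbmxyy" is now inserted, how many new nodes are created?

Walking "bbbmxyy" from the root, the first 3 characters ("bbb") follow existing edges; "m" is the first miss.
New nodes needed: |"bbbmxyy"| − 3 = 7 − 3 = 4.

4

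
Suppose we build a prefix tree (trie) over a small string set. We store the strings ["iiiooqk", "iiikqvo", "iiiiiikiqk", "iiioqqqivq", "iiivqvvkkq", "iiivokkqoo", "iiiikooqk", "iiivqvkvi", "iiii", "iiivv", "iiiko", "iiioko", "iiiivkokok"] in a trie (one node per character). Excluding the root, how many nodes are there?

Insert word by word; a character creates a node only if that edge doesn't already exist:
  "iiiooqk" → 7 new (i, i, i, o, o, q, k)
  "iiikqvo" → prefix "iii" already present; 4 new (k, q, v, o)
  "iiiiiikiqk" → prefix "iii" already present; 7 new (i, i, i, k, i, q, k)
  "iiioqqqivq" → prefix "iiio" already present; 6 new (q, q, q, i, v, q)
  "iiivqvvkkq" → prefix "iii" already present; 7 new (v, q, v, v, k, k, q)
  "iiivokkqoo" → prefix "iiiv" already present; 6 new (o, k, k, q, o, o)
  "iiiikooqk" → prefix "iiii" already present; 5 new (k, o, o, q, k)
  "iiivqvkvi" → prefix "iiivqv" already present; 3 new (k, v, i)
  "iiii" → prefix "iiii" already present; 0 new (none)
  "iiivv" → prefix "iiiv" already present; 1 new (v)
  "iiiko" → prefix "iiik" already present; 1 new (o)
  "iiioko" → prefix "iiio" already present; 2 new (k, o)
  "iiiivkokok" → prefix "iiii" already present; 6 new (v, k, o, k, o, k)
Total nodes = 7 + 4 + 7 + 6 + 7 + 6 + 5 + 3 + 0 + 1 + 1 + 2 + 6 = 55

55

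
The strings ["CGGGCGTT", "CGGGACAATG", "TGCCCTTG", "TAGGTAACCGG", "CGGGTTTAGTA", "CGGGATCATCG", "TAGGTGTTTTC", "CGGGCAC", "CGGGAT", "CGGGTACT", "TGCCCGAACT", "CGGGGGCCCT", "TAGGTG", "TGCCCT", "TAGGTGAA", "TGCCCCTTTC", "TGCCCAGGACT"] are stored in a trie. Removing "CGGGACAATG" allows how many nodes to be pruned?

5

Walk "CGGGACAATG" from the leaf back toward the root, removing each node that no remaining word uses.
The suffix "CAATG" (5 nodes) is used only by "CGGGACAATG"; the node for "CGGGA" still has the child "T", so pruning stops there.
Nodes removed: 5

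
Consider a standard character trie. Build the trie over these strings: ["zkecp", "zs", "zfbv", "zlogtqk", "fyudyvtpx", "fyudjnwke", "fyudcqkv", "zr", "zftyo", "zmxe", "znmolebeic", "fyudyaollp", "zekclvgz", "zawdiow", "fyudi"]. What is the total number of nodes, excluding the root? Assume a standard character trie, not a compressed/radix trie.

Insert word by word; a character creates a node only if that edge doesn't already exist:
  "zkecp" → 5 new (z, k, e, c, p)
  "zs" → prefix "z" already present; 1 new (s)
  "zfbv" → prefix "z" already present; 3 new (f, b, v)
  "zlogtqk" → prefix "z" already present; 6 new (l, o, g, t, q, k)
  "fyudyvtpx" → 9 new (f, y, u, d, y, v, t, p, x)
  "fyudjnwke" → prefix "fyud" already present; 5 new (j, n, w, k, e)
  "fyudcqkv" → prefix "fyud" already present; 4 new (c, q, k, v)
  "zr" → prefix "z" already present; 1 new (r)
  "zftyo" → prefix "zf" already present; 3 new (t, y, o)
  "zmxe" → prefix "z" already present; 3 new (m, x, e)
  "znmolebeic" → prefix "z" already present; 9 new (n, m, o, l, e, b, e, i, c)
  "fyudyaollp" → prefix "fyudy" already present; 5 new (a, o, l, l, p)
  "zekclvgz" → prefix "z" already present; 7 new (e, k, c, l, v, g, z)
  "zawdiow" → prefix "z" already present; 6 new (a, w, d, i, o, w)
  "fyudi" → prefix "fyud" already present; 1 new (i)
Total nodes = 5 + 1 + 3 + 6 + 9 + 5 + 4 + 1 + 3 + 3 + 9 + 5 + 7 + 6 + 1 = 68

68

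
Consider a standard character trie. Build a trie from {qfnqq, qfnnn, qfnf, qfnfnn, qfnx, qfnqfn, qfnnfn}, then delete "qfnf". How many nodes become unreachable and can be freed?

A node on "qfnf"'s path can go only if nothing else ends at it or branches off below it.
Every node on "qfnf" is still needed (e.g. by "qfnfnn"), so nothing is freed.
Nodes removed: 0

0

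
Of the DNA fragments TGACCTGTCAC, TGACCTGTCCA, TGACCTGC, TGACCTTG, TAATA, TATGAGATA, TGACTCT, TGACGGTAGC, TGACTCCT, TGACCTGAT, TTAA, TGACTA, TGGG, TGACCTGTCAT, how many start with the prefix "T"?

Walk to "T"; the words in its subtree are exactly those with that prefix.
Words under "T": TAATA, TATGAGATA, TGACCTGAT, TGACCTGC, TGACCTGTCAC, TGACCTGTCAT, TGACCTGTCCA, TGACCTTG, TGACGGTAGC, TGACTA, TGACTCCT, TGACTCT, TGGG, TTAA
Count: 14

14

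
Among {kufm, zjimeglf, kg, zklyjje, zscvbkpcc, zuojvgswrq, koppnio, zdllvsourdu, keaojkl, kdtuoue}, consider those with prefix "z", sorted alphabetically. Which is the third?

Words with prefix "z", in lexicographic order: "zdllvsourdu", "zjimeglf", "zklyjje", "zscvbkpcc", "zuojvgswrq"
The 3rd is zklyjje.

zklyjje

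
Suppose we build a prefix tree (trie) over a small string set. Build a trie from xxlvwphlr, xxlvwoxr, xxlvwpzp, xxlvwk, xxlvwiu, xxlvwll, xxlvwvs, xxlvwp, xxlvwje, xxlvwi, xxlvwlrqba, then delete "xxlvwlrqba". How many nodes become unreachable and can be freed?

4

Walk "xxlvwlrqba" from the leaf back toward the root, removing each node that no remaining word uses.
The suffix "rqba" (4 nodes) is used only by "xxlvwlrqba"; the node for "xxlvwl" still has the child "l", so pruning stops there.
Nodes removed: 4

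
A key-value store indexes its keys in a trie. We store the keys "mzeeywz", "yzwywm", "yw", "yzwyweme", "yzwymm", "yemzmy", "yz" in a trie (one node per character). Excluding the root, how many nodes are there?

24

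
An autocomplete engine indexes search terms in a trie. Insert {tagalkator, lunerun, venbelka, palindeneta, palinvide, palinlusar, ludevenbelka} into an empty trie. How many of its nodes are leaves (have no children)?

A leaf is a node with no children — equivalently, the end of a word that is not a proper prefix of any other stored word.
Those words: "ludevenbelka", "lunerun", "palindeneta", "palinlusar", "palinvide", "tagalkator", "venbelka"
Leaf count: 7

7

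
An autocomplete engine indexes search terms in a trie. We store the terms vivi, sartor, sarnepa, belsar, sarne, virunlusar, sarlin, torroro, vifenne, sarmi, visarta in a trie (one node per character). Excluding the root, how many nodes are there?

Insert word by word; a character creates a node only if that edge doesn't already exist:
  "vivi" → 4 new (v, i, v, i)
  "sartor" → 6 new (s, a, r, t, o, r)
  "sarnepa" → prefix "sar" already present; 4 new (n, e, p, a)
  "belsar" → 6 new (b, e, l, s, a, r)
  "sarne" → prefix "sarne" already present; 0 new (none)
  "virunlusar" → prefix "vi" already present; 8 new (r, u, n, l, u, s, a, r)
  "sarlin" → prefix "sar" already present; 3 new (l, i, n)
  "torroro" → 7 new (t, o, r, r, o, r, o)
  "vifenne" → prefix "vi" already present; 5 new (f, e, n, n, e)
  "sarmi" → prefix "sar" already present; 2 new (m, i)
  "visarta" → prefix "vi" already present; 5 new (s, a, r, t, a)
Total nodes = 4 + 6 + 4 + 6 + 0 + 8 + 3 + 7 + 5 + 2 + 5 = 50

50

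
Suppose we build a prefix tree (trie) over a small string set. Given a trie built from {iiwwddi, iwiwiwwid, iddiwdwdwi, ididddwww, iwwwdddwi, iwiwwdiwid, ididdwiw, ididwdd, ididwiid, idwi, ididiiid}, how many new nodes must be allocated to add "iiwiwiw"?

4

The longest prefix of "iiwiwiw" already in the trie is "iiw" (length 3).
So 7 − 3 = 4 new nodes.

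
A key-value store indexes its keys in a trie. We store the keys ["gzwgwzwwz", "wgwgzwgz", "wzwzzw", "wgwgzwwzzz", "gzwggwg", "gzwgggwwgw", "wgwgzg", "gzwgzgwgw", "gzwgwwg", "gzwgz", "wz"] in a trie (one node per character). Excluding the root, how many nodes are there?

Count nodes per top-level branch (shared prefixes stored once):
  'g'-branch (gzwgggwwgw, gzwggwg, gzwgwwg, gzwgwzwwz, gzwgz, gzwgzgwgw): 24 nodes
  'w'-branch (wgwgzg, wgwgzwgz, wgwgzwwzzz, wz, wzwzzw): 18 nodes
Sum: 42

42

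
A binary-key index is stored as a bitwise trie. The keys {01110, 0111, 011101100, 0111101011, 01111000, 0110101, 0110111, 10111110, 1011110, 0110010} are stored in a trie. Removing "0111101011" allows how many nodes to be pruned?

4

After clearing the end-marker at "0111101011", prune upward until reaching a node still needed by another word.
The suffix "1011" (4 nodes) is used only by "0111101011"; the node for "011110" still has the child "0", so pruning stops there.
Nodes removed: 4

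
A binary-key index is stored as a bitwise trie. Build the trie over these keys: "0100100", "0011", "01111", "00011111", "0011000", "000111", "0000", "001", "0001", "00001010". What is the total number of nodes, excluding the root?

27

Trie structure (* marks end of a word):
(root)
└─ 0
   ├─ 0
   │  ├─ 0
   │  │  ├─ 0 *
   │  │  │  └─ 1
   │  │  │     └─ 0
   │  │  │        └─ 1
   │  │  │           └─ 0 *
   │  │  └─ 1 *
   │  │     └─ 1
   │  │        └─ 1 *
   │  │           └─ 1
   │  │              └─ 1 *
   │  └─ 1 *
   │     └─ 1 *
   │        └─ 0
   │           └─ 0
   │              └─ 0 *
   └─ 1
      ├─ 0
      │  └─ 0
      │     └─ 1
      │        └─ 0
      │           └─ 0 *
      └─ 1
         └─ 1
            └─ 1 *
Counting every labelled node above: 27.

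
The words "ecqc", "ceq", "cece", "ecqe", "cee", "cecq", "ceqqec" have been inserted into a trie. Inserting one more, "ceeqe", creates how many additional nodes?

"cee" is already a path in the trie; the remaining "qe" must be added.
Each of the 2 remaining characters creates one node.

2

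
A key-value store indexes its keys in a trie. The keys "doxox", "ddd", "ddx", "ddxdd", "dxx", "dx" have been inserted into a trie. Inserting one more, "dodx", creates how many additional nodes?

Walking "dodx" from the root, the first 2 characters ("do") follow existing edges; "d" is the first miss.
New nodes needed: |"dodx"| − 2 = 4 − 2 = 2.

2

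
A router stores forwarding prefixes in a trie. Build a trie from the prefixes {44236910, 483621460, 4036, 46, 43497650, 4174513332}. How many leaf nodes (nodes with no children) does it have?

Leaves are exactly the stored words that no other stored word extends.
Those words: "4036", "4174513332", "43497650", "44236910", "46", "483621460"
Leaf count: 6

6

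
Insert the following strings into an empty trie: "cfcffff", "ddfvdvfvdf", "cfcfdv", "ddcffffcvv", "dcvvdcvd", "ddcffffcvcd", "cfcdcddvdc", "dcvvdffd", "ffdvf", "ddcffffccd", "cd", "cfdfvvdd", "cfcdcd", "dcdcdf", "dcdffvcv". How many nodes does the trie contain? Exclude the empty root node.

69

Trace insertions, counting only characters that open a new branch:
  "cfcffff" → 7 new (c, f, c, f, f, f, f)
  "ddfvdvfvdf" → 10 new (d, d, f, v, d, v, f, v, d, f)
  "cfcfdv" → prefix "cfcf" already present; 2 new (d, v)
  "ddcffffcvv" → prefix "dd" already present; 8 new (c, f, f, f, f, c, v, v)
  "dcvvdcvd" → prefix "d" already present; 7 new (c, v, v, d, c, v, d)
  "ddcffffcvcd" → prefix "ddcffffcv" already present; 2 new (c, d)
  "cfcdcddvdc" → prefix "cfc" already present; 7 new (d, c, d, d, v, d, c)
  "dcvvdffd" → prefix "dcvvd" already present; 3 new (f, f, d)
  "ffdvf" → 5 new (f, f, d, v, f)
  "ddcffffccd" → prefix "ddcffffc" already present; 2 new (c, d)
  "cd" → prefix "c" already present; 1 new (d)
  "cfdfvvdd" → prefix "cf" already present; 6 new (d, f, v, v, d, d)
  "cfcdcd" → prefix "cfcdcd" already present; 0 new (none)
  "dcdcdf" → prefix "dc" already present; 4 new (d, c, d, f)
  "dcdffvcv" → prefix "dcd" already present; 5 new (f, f, v, c, v)
Total nodes = 7 + 10 + 2 + 8 + 7 + 2 + 7 + 3 + 5 + 2 + 1 + 6 + 0 + 4 + 5 = 69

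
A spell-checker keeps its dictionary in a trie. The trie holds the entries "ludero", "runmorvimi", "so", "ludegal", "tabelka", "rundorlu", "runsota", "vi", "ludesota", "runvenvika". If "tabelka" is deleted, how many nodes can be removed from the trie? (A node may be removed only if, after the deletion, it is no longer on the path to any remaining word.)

7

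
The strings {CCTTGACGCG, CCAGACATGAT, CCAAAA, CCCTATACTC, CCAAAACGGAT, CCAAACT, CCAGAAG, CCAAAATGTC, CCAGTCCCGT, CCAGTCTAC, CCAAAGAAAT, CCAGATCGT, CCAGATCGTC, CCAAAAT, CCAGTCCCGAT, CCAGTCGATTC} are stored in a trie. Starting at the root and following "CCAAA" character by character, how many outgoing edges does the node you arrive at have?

Follow the path "CCAAA" to its node, then look at its outgoing edges.
Characters that immediately follow "CCAAA" among the stored strings: {A, C, G}.
That node has 3 child edges.

3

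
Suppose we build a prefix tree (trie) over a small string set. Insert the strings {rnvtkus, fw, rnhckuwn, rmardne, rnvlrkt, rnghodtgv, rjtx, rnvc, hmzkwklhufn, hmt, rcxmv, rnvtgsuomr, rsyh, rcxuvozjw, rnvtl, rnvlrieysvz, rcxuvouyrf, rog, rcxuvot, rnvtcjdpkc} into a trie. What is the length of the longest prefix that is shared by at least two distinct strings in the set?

6

Look for the deepest trie node that still has at least two words in its subtree.
e.g. "rcxuvot" and "rcxuvouyrf" share the prefix "rcxuvo" of length 6; no pair shares a longer one.
Longest shared-prefix length: 6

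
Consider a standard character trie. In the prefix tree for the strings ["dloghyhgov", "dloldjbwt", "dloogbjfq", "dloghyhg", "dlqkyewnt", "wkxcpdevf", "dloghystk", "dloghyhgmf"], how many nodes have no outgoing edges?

Leaves are exactly the stored words that no other stored word extends.
Those words: "dloghyhgmf", "dloghyhgov", "dloghystk", "dloldjbwt", "dloogbjfq", "dlqkyewnt", "wkxcpdevf"
Leaf count: 7

7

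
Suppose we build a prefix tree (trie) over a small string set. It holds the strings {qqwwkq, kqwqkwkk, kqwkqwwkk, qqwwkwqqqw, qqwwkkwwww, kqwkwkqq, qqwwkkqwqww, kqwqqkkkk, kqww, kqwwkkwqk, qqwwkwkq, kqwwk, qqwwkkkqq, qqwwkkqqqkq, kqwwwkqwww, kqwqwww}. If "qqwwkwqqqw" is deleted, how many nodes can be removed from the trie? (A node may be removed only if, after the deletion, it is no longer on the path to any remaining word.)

4

A node on "qqwwkwqqqw"'s path can go only if nothing else ends at it or branches off below it.
The suffix "qqqw" (4 nodes) is used only by "qqwwkwqqqw"; the node for "qqwwkw" still has the child "k", so pruning stops there.
Nodes removed: 4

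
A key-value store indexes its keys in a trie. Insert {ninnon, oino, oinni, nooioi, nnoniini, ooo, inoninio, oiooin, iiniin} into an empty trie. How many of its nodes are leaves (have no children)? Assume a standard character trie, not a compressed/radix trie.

A leaf is a node with no children — equivalently, the end of a word that is not a proper prefix of any other stored word.
Those words: "iiniin", "inoninio", "ninnon", "nnoniini", "nooioi", "oinni", "oino", "oiooin", "ooo"
Leaf count: 9

9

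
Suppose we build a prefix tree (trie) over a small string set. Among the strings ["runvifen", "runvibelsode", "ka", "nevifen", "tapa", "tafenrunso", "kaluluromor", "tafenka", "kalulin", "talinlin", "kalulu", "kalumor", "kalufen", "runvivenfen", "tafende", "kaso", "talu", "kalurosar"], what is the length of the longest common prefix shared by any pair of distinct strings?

6

The deepest shared node is where two words last agree before diverging.
"kalulu" and "kaluluromor" agree on "kalulu" (6 characters) before diverging; nothing deeper is shared.
Longest shared-prefix length: 6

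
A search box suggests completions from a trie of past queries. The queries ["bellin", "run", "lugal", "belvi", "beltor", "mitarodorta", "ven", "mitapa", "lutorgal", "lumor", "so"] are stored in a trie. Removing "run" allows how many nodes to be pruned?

After clearing the end-marker at "run", prune upward until reaching a node still needed by another word.
No other word shares any prefix with "run", so all 3 of its nodes go.
Nodes removed: 3

3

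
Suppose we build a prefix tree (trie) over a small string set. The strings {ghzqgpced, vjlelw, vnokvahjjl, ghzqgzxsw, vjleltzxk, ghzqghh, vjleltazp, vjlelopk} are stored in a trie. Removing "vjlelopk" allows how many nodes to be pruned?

3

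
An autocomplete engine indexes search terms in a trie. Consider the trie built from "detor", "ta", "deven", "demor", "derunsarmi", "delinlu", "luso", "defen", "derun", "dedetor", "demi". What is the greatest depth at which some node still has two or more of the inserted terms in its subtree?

5

Equivalently: take the maximum, over all pairs, of their longest common prefix length.
"derun" and "derunsarmi" agree on "derun" (5 characters) before diverging; nothing deeper is shared.
Longest shared-prefix length: 5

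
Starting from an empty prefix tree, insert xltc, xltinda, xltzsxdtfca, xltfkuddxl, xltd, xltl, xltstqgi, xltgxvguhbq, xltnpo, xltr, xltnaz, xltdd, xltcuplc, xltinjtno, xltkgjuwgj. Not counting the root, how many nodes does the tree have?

60

Count nodes per top-level branch (shared prefixes stored once):
  'x'-branch (xltc, xltcuplc, xltd, xltdd, xltfkuddxl, xltgxvguhbq, xltinda, xltinjtno, xltkgjuwgj, xltl, xltnaz, xltnpo, xltr, xltstqgi, xltzsxdtfca): 60 nodes
Sum: 60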